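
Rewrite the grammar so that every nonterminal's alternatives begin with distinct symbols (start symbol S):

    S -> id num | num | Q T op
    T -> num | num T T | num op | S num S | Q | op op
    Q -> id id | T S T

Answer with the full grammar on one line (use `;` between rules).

S -> id num | num | Q T op; T -> S num S | Q | op op | num T'; Q -> id id | T S T; T' -> ε | T T | op

T has alternatives sharing prefix 'num': factor to T → num T' with T' → ε | T T | op.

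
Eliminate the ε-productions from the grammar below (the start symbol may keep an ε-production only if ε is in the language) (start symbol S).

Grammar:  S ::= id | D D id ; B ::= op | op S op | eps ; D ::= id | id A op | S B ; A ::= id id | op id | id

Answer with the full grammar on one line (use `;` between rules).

S ::= id | D D id; B ::= op | op S op; D ::= id | id A op | S B | S; A ::= id id | op id | id

Nullable nonterminals: {B}.
ε ∉ L(G), so no ε-production is kept.
Expand every rule over subsets of its nullable positions: D → S B gives S B | S.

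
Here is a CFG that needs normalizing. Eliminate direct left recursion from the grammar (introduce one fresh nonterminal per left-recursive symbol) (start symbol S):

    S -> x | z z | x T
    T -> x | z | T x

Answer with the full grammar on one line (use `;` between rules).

S -> x | z z | x T; T -> x T' | z T'; T' -> x T' | ε

T is directly left-recursive.
For T: α = {x}, β = {x, z}. Rewrite as T → β T' and T' → α T' | ε.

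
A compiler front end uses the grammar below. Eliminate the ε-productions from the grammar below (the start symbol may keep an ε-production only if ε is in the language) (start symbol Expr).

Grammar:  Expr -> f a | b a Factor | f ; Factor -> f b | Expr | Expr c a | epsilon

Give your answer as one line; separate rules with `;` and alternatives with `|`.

Nullable set = {Factor}.
ε ∉ L(G), so no ε-production is kept.
Expand every rule over subsets of its nullable positions: Expr → b a Factor gives b a Factor | b a.

Expr -> f a | b a Factor | b a | f; Factor -> f b | Expr | Expr c a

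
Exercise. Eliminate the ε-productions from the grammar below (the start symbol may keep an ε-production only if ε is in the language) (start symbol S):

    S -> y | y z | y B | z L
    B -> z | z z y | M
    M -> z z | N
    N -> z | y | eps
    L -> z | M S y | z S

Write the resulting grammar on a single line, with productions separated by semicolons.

Nullable nonterminals: {B, M, N}.
ε ∉ L(G), so no ε-production is kept.
For each production, add variants omitting each subset of nullable occurrences: L → M S y gives M S y | S y.

S -> y | y z | y B | z L; B -> z | z z y | M; M -> z z | N; N -> z | y; L -> z | M S y | S y | z S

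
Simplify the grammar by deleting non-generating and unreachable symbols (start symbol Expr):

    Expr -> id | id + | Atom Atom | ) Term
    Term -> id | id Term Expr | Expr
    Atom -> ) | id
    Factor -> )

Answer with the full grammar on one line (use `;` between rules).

Expr -> id | id + | Atom Atom | ) Term; Term -> id | id Term Expr | Expr; Atom -> ) | id

Generating nonterminals: {Atom, Expr, Factor, Term}.
Reachable from Expr after that: {Atom, Expr, Term}.
Removed useless symbols: {Factor} and every production mentioning them.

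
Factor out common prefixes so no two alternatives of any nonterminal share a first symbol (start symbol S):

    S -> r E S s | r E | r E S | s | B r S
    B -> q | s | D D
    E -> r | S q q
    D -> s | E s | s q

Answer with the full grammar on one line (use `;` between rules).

S has alternatives sharing prefix 'r E': factor to S → r E S' with S' → S s | ε | S.
D has alternatives sharing prefix 's': factor to D → s D' with D' → ε | q.
S' has alternatives sharing prefix 'S': factor to S' → S S'' with S'' → s | ε.

S -> s | B r S | r E S'; B -> q | s | D D; E -> r | S q q; D -> E s | s D'; S' -> ε | S S''; D' -> ε | q; S'' -> s | ε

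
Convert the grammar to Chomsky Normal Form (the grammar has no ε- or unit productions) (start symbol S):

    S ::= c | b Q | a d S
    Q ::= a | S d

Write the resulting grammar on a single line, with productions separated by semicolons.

Introduce a nonterminal for each terminal appearing in a rule of length ≥ 2: X1 → b, X2 → a, X3 → d.
Binarize each right-hand side of length ≥ 3 by chaining fresh nonterminals (Y1, Y2, …): affected rules were S → X2 X3 S.

S ::= c | X1 Q | X2 Y1; Q ::= a | S X3; X1 ::= b; X2 ::= a; X3 ::= d; Y1 ::= X3 S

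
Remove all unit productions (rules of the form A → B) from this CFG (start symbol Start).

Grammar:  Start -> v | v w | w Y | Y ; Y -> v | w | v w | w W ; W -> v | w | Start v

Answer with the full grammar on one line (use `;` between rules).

Unit pairs: Start ⇒* {Y}.
For every A with A ⇒* B via unit rules, add B's non-unit alternatives to A; then delete every rule of the form X → Y.

Start -> v | v w | w Y | w | w W; Y -> v | w | v w | w W; W -> v | w | Start v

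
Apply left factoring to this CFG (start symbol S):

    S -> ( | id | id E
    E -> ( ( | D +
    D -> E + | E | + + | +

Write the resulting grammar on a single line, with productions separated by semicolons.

S -> ( | id S'; E -> ( ( | D +; D -> E D' | + D''; S' -> ε | E; D' -> + | ε; D'' -> + | ε

S has alternatives sharing prefix 'id': factor to S → id S' with S' → ε | E.
D has alternatives sharing prefix 'E': factor to D → E D' with D' → + | ε.
D has alternatives sharing prefix '+': factor to D → + D'' with D'' → + | ε.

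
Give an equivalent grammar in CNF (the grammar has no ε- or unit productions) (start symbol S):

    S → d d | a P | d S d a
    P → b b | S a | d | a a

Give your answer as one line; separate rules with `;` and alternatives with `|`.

S → X1 X1 | X2 P | X1 Y1; P → X3 X3 | S X2 | d | X2 X2; X1 → d; X2 → a; X3 → b; Y1 → S Y2; Y2 → X1 X2

Introduce a nonterminal for each terminal appearing in a rule of length ≥ 2: X1 → d, X2 → a, X3 → b.
Binarize each right-hand side of length ≥ 3 by chaining fresh nonterminals (Y1, Y2, …): affected rules were S → X1 S X1 X2.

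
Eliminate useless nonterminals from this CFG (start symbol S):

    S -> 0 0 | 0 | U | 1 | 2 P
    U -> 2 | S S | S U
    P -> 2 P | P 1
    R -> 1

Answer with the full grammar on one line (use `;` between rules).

Generating nonterminals: {R, S, U}.
Reachable from S after that: {S, U}.
Removed useless symbols: {P, R} and every production mentioning them.

S -> 0 0 | 0 | U | 1; U -> 2 | S S | S U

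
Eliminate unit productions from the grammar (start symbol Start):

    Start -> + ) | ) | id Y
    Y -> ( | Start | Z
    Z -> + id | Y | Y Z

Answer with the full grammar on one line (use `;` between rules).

Unit pairs: Y ⇒* {Start, Z}; Z ⇒* {Start, Y}.
For every A with A ⇒* B via unit rules, add B's non-unit alternatives to A; then delete every rule of the form X → Y.

Start -> + ) | ) | id Y; Y -> + id | Y Z | + ) | ) | id Y | (; Z -> + id | Y Z | + ) | ) | id Y | (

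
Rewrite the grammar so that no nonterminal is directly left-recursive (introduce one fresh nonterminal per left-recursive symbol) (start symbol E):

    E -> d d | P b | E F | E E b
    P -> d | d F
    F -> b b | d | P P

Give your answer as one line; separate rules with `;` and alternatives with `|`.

E is directly left-recursive.
For E: α = {F, E b}, β = {d d, P b}. Rewrite as E → β E' and E' → α E' | ε.

E -> d d E' | P b E'; P -> d | d F; F -> b b | d | P P; E' -> F E' | E b E' | ε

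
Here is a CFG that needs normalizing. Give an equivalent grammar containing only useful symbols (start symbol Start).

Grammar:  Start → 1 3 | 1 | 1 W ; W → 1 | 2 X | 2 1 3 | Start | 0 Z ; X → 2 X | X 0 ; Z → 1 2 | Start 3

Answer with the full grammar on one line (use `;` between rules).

Generating nonterminals: {Start, W, Z}.
Reachable from Start after that: {Start, W, Z}.
Removed useless symbols: {X} and every production mentioning them.

Start → 1 3 | 1 | 1 W; W → 1 | 2 1 3 | Start | 0 Z; Z → 1 2 | Start 3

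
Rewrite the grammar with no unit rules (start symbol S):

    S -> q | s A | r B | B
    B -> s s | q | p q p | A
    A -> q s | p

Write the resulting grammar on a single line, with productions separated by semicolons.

Unit pairs: B ⇒* {A}; S ⇒* {A, B}.
For every A with A ⇒* B via unit rules, add B's non-unit alternatives to A; then delete every rule of the form X → Y.

S -> s s | q | p q p | s A | r B | q s | p; B -> s s | q | p q p | q s | p; A -> q s | p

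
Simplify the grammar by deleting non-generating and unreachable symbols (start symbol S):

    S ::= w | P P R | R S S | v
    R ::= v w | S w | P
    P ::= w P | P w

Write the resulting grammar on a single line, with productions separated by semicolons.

Generating nonterminals: {R, S}.
Reachable from S after that: {R, S}.
Removed useless symbols: {P} and every production mentioning them.

S ::= w | R S S | v; R ::= v w | S w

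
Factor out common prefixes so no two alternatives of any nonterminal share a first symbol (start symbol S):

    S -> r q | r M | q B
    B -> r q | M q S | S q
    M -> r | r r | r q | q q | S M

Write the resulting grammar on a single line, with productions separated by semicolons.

S has alternatives sharing prefix 'r': factor to S → r S' with S' → q | M.
M has alternatives sharing prefix 'r': factor to M → r M' with M' → ε | r | q.

S -> q B | r S'; B -> r q | M q S | S q; M -> q q | S M | r M'; S' -> q | M; M' -> epsilon | r | q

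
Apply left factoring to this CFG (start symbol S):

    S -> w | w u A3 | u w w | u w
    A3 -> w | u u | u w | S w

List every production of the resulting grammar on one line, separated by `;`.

S -> u w S' | w S''; A3 -> w | S w | u A3'; S' -> w | ε; S'' -> ε | u A3; A3' -> u | w

S has alternatives sharing prefix 'u w': factor to S → u w S' with S' → w | ε.
S has alternatives sharing prefix 'w': factor to S → w S'' with S'' → ε | u A3.
A3 has alternatives sharing prefix 'u': factor to A3 → u A3' with A3' → u | w.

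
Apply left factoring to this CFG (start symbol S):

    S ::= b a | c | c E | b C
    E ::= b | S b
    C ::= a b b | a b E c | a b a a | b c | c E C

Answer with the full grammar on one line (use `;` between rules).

S ::= b S' | c S''; E ::= b | S b; C ::= b c | c E C | a b C'; S' ::= a | C; S'' ::= epsilon | E; C' ::= b | E c | a a

S has alternatives sharing prefix 'b': factor to S → b S' with S' → a | C.
S has alternatives sharing prefix 'c': factor to S → c S'' with S'' → ε | E.
C has alternatives sharing prefix 'a b': factor to C → a b C' with C' → b | E c | a a.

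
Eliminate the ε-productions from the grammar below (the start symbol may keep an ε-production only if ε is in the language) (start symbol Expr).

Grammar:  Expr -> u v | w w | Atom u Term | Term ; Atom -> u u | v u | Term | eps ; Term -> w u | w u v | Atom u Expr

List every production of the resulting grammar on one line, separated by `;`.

Expr -> u v | w w | Atom u Term | u Term | Term; Atom -> u u | v u | Term; Term -> w u | w u v | Atom u Expr | u Expr

Nullable set = {Atom}.
ε ∉ L(G), so no ε-production is kept.
Add the nullable-subset variants: Expr → Atom u Term gives Atom u Term | u Term. Term → Atom u Expr gives Atom u Expr | u Expr.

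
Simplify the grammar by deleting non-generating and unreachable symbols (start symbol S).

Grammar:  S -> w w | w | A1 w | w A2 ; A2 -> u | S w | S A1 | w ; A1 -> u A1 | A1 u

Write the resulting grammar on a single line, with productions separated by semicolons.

Generating nonterminals: {A2, S}.
Reachable from S after that: {A2, S}.
Removed useless symbols: {A1} and every production mentioning them.

S -> w w | w | w A2; A2 -> u | S w | w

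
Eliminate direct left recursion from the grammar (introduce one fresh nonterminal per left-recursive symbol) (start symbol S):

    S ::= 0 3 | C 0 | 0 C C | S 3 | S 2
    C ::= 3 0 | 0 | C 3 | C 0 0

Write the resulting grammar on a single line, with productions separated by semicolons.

S ::= 0 3 S' | C 0 S' | 0 C C S'; C ::= 3 0 C' | 0 C'; S' ::= 3 S' | 2 S' | ε; C' ::= 3 C' | 0 0 C' | ε

Directly left-recursive nonterminals: S, C.
For S: α = {3, 2}, β = {0 3, C 0, 0 C C}. Rewrite as S → β S' and S' → α S' | ε.
For C: α = {3, 0 0}, β = {3 0, 0}. Rewrite as C → β C' and C' → α C' | ε.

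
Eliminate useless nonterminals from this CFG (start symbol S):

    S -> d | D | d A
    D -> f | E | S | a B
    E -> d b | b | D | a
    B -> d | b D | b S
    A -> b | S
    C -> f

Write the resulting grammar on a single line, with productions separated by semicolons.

Generating nonterminals: {A, B, C, D, E, S}.
Reachable from S after that: {A, B, D, E, S}.
Removed useless symbols: {C} and every production mentioning them.

S -> d | D | d A; D -> f | E | S | a B; E -> d b | b | D | a; B -> d | b D | b S; A -> b | S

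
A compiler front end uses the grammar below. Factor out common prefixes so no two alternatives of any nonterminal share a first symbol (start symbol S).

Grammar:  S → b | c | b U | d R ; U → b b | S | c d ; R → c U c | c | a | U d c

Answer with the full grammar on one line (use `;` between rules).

S → c | d R | b S'; U → b b | S | c d; R → a | U d c | c R'; S' → ε | U; R' → U c | ε

S has alternatives sharing prefix 'b': factor to S → b S' with S' → ε | U.
R has alternatives sharing prefix 'c': factor to R → c R' with R' → U c | ε.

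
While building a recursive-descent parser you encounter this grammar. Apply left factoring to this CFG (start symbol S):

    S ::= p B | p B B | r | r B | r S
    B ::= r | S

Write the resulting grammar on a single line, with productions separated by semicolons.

S has alternatives sharing prefix 'r': factor to S → r S' with S' → ε | B | S.
S has alternatives sharing prefix 'p B': factor to S → p B S'' with S'' → ε | B.

S ::= r S' | p B S''; B ::= r | S; S' ::= ε | B | S; S'' ::= ε | B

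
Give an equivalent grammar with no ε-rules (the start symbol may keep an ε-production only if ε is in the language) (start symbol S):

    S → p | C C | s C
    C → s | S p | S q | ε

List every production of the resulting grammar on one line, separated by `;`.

S → p | C C | C | s C | s | ε; C → s | S p | p | S q | q

Nullable nonterminals: {C, S}.
ε ∈ L(G) since S is nullable, so keep S → ε.
Add the nullable-subset variants: S → C C gives C C | C. S → s C gives s C | s. C → S p gives S p | p. C → S q gives S q | q.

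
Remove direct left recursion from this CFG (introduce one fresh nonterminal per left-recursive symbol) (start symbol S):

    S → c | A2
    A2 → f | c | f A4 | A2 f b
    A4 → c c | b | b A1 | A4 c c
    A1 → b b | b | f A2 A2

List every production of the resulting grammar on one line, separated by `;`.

S → c | A2; A2 → f A2' | c A2' | f A4 A2'; A4 → c c A4' | b A4' | b A1 A4'; A1 → b b | b | f A2 A2; A2' → f b A2' | eps; A4' → c c A4' | eps

Left recursion appears on A2, A4.
For A2: α = {f b}, β = {f, c, f A4}. Rewrite as A2 → β A2' and A2' → α A2' | ε.
For A4: α = {c c}, β = {c c, b, b A1}. Rewrite as A4 → β A4' and A4' → α A4' | ε.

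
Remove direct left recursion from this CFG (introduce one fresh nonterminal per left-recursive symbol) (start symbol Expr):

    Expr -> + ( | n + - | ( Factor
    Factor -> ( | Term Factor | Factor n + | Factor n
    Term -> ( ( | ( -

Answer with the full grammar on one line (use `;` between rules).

Expr -> + ( | n + - | ( Factor; Factor -> ( Factor1 | Term Factor Factor1; Term -> ( ( | ( -; Factor1 -> n + Factor1 | n Factor1 | ε

Left recursion appears on Factor.
For Factor: α = {n +, n}, β = {(, Term Factor}. Rewrite as Factor → β Factor1 and Factor1 → α Factor1 | ε.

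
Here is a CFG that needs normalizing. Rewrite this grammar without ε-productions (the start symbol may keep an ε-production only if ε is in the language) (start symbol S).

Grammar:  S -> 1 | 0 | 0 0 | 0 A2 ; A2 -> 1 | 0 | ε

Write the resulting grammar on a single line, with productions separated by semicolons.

S -> 1 | 0 | 0 0 | 0 A2; A2 -> 1 | 0

Nullable nonterminals: {A2}.
ε ∉ L(G), so no ε-production is kept.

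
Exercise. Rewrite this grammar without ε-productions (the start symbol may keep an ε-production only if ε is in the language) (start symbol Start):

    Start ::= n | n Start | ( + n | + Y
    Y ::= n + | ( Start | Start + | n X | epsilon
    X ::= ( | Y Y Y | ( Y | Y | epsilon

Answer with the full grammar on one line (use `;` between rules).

Start ::= n | n Start | ( + n | + Y | +; Y ::= n + | ( Start | Start + | n X | n; X ::= ( | Y Y Y | Y Y | Y | ( Y

The nullable symbols are {X, Y}.
ε ∉ L(G), so no ε-production is kept.
Add the nullable-subset variants: Start → + Y gives + Y | +. Y → n X gives n X | n. X → Y Y Y gives Y Y Y | Y Y | Y.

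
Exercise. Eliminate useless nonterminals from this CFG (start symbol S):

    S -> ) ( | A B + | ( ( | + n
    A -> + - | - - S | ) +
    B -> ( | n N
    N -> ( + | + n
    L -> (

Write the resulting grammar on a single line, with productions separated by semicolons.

S -> ) ( | A B + | ( ( | + n; A -> + - | - - S | ) +; B -> ( | n N; N -> ( + | + n

Generating nonterminals: {A, B, L, N, S}.
Reachable from S after that: {A, B, N, S}.
Removed useless symbols: {L} and every production mentioning them.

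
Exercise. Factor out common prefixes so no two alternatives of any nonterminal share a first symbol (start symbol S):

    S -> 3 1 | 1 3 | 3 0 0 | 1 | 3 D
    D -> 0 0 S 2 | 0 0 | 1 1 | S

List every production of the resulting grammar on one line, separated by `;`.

S -> 3 S' | 1 S''; D -> 1 1 | S | 0 0 D'; S' -> 1 | 0 0 | D; S'' -> 3 | eps; D' -> S 2 | eps

S has alternatives sharing prefix '3': factor to S → 3 S' with S' → 1 | 0 0 | D.
S has alternatives sharing prefix '1': factor to S → 1 S'' with S'' → 3 | ε.
D has alternatives sharing prefix '0 0': factor to D → 0 0 D' with D' → S 2 | ε.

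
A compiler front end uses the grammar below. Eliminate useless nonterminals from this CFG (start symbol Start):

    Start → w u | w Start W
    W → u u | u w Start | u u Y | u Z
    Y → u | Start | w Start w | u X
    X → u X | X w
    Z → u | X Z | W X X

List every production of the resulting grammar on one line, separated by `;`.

Start → w u | w Start W; W → u u | u w Start | u u Y | u Z; Y → u | Start | w Start w; Z → u

Generating nonterminals: {Start, W, Y, Z}.
Reachable from Start after that: {Start, W, Y, Z}.
Removed useless symbols: {X} and every production mentioning them.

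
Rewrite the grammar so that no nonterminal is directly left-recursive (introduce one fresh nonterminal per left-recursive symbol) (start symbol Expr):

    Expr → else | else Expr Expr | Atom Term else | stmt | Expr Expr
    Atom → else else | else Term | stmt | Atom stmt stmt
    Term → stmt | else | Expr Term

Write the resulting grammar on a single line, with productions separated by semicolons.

Expr → else Expr1 | else Expr Expr Expr1 | Atom Term else Expr1 | stmt Expr1; Atom → else else Atom1 | else Term Atom1 | stmt Atom1; Term → stmt | else | Expr Term; Expr1 → Expr Expr1 | ε; Atom1 → stmt stmt Atom1 | ε

Expr, Atom are directly left-recursive.
For Expr: α = {Expr}, β = {else, else Expr Expr, Atom Term else, stmt}. Rewrite as Expr → β Expr1 and Expr1 → α Expr1 | ε.
For Atom: α = {stmt stmt}, β = {else else, else Term, stmt}. Rewrite as Atom → β Atom1 and Atom1 → α Atom1 | ε.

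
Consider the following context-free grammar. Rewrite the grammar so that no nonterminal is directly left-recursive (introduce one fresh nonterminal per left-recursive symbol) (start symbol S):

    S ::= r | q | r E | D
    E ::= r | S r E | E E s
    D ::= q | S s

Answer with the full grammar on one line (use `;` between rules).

Left recursion appears on E.
For E: α = {E s}, β = {r, S r E}. Rewrite as E → β E' and E' → α E' | ε.

S ::= r | q | r E | D; E ::= r E' | S r E E'; D ::= q | S s; E' ::= E s E' | ε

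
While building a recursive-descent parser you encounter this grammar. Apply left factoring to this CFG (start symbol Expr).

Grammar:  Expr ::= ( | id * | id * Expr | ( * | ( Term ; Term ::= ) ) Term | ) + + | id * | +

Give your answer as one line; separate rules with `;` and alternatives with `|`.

Expr ::= ( Expr1 | id * Expr2; Term ::= id * | + | ) Term1; Expr1 ::= ε | * | Term; Expr2 ::= ε | Expr; Term1 ::= ) Term | + +

Expr has alternatives sharing prefix '(': factor to Expr → ( Expr1 with Expr1 → ε | * | Term.
Expr has alternatives sharing prefix 'id *': factor to Expr → id * Expr2 with Expr2 → ε | Expr.
Term has alternatives sharing prefix ')': factor to Term → ) Term1 with Term1 → ) Term | + +.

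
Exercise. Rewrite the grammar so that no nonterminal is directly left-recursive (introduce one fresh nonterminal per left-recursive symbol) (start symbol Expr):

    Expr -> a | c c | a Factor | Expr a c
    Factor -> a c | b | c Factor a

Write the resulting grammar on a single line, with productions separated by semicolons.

Directly left-recursive nonterminal: Expr.
For Expr: α = {a c}, β = {a, c c, a Factor}. Rewrite as Expr → β Expr1 and Expr1 → α Expr1 | ε.

Expr -> a Expr1 | c c Expr1 | a Factor Expr1; Factor -> a c | b | c Factor a; Expr1 -> a c Expr1 | ε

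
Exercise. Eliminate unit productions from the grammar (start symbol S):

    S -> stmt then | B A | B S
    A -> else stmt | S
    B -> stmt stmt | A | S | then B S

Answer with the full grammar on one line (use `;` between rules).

S -> stmt then | B A | B S; A -> stmt then | B A | B S | else stmt; B -> stmt stmt | then B S | stmt then | B A | B S | else stmt

Unit pairs: A ⇒* {S}; B ⇒* {A, S}.
For every A with A ⇒* B via unit rules, add B's non-unit alternatives to A; then delete every rule of the form X → Y.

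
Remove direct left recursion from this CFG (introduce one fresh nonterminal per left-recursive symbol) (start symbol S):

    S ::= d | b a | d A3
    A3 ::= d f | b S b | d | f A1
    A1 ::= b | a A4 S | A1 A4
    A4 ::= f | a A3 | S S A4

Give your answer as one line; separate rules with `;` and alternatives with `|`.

S ::= d | b a | d A3; A3 ::= d f | b S b | d | f A1; A1 ::= b A1' | a A4 S A1'; A4 ::= f | a A3 | S S A4; A1' ::= A4 A1' | ε

Left recursion appears on A1.
For A1: α = {A4}, β = {b, a A4 S}. Rewrite as A1 → β A1' and A1' → α A1' | ε.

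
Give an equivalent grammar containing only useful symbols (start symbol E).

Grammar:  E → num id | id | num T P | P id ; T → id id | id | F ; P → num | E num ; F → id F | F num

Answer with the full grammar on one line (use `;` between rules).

E → num id | id | num T P | P id; T → id id | id; P → num | E num

Generating nonterminals: {E, P, T}.
Reachable from E after that: {E, P, T}.
Removed useless symbols: {F} and every production mentioning them.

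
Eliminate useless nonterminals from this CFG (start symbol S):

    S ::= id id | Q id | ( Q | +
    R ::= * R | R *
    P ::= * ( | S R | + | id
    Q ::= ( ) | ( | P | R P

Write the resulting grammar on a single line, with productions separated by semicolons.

Generating nonterminals: {P, Q, S}.
Reachable from S after that: {P, Q, S}.
Removed useless symbols: {R} and every production mentioning them.

S ::= id id | Q id | ( Q | +; P ::= * ( | + | id; Q ::= ( ) | ( | P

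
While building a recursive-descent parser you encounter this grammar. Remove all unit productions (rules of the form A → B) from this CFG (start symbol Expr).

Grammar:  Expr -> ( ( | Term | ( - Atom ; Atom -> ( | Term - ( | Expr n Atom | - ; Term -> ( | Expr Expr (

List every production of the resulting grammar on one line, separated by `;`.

Expr -> ( | Expr Expr ( | ( ( | ( - Atom; Atom -> ( | Term - ( | Expr n Atom | -; Term -> ( | Expr Expr (

Unit pairs: Expr ⇒* {Term}.
Replace each nonterminal's rules with the union of the non-unit rules of every nonterminal it unit-derives.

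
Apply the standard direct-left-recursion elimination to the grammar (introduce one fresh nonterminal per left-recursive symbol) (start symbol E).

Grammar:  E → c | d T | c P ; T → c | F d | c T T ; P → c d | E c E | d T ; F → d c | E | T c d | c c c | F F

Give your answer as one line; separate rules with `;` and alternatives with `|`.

E → c | d T | c P; T → c | F d | c T T; P → c d | E c E | d T; F → d c F' | E F' | T c d F' | c c c F'; F' → F F' | ε

Directly left-recursive nonterminal: F.
For F: α = {F}, β = {d c, E, T c d, c c c}. Rewrite as F → β F' and F' → α F' | ε.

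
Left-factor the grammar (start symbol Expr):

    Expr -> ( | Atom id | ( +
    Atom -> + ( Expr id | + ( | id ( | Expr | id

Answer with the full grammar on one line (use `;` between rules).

Expr has alternatives sharing prefix '(': factor to Expr → ( Expr1 with Expr1 → ε | +.
Atom has alternatives sharing prefix '+ (': factor to Atom → + ( Atom1 with Atom1 → Expr id | ε.
Atom has alternatives sharing prefix 'id': factor to Atom → id Atom2 with Atom2 → ( | ε.

Expr -> Atom id | ( Expr1; Atom -> Expr | + ( Atom1 | id Atom2; Expr1 -> ε | +; Atom1 -> Expr id | ε; Atom2 -> ( | ε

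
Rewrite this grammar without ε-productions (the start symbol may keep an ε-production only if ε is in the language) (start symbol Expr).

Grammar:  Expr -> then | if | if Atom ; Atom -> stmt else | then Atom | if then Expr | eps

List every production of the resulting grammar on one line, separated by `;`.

Expr -> then | if | if Atom; Atom -> stmt else | then Atom | then | if then Expr

Nullable nonterminals: {Atom}.
ε ∉ L(G), so no ε-production is kept.
Expand every rule over subsets of its nullable positions: Atom → then Atom gives then Atom | then.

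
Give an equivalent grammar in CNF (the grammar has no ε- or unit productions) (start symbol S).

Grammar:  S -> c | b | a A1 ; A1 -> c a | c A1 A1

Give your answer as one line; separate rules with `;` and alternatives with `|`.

Introduce a nonterminal for each terminal appearing in a rule of length ≥ 2: X1 → a, X2 → c.
Binarize each right-hand side of length ≥ 3 by chaining fresh nonterminals (Y1, Y2, …): affected rules were A1 → X2 A1 A1.

S -> c | b | X1 A1; A1 -> X2 X1 | X2 Y1; X1 -> a; X2 -> c; Y1 -> A1 A1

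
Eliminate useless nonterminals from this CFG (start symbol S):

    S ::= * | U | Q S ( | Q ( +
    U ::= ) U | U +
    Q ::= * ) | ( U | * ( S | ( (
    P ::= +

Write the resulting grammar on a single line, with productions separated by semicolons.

Generating nonterminals: {P, Q, S}.
Reachable from S after that: {Q, S}.
Removed useless symbols: {P, U} and every production mentioning them.

S ::= * | Q S ( | Q ( +; Q ::= * ) | * ( S | ( (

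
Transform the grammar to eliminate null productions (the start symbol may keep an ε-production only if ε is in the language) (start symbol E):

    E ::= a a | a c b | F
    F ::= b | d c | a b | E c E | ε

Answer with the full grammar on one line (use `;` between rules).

E ::= a a | a c b | F | ε; F ::= b | d c | a b | E c E | E c | c E | c

Nullable set = {E, F}.
ε ∈ L(G) since E is nullable, so keep E → ε.
For each production, add variants omitting each subset of nullable occurrences: F → E c E gives E c E | E c | c E | c.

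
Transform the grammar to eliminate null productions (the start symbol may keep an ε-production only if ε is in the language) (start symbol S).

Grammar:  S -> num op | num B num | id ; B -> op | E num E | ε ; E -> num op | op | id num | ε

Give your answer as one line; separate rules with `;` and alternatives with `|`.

Nullable nonterminals: {B, E}.
ε ∉ L(G), so no ε-production is kept.
Add the nullable-subset variants: S → num B num gives num B num | num num. B → E num E gives E num E | E num | num E | num.

S -> num op | num B num | num num | id; B -> op | E num E | E num | num E | num; E -> num op | op | id num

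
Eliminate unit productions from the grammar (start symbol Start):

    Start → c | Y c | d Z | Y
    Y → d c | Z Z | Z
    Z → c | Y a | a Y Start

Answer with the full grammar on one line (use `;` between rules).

Start → c | Y a | a Y Start | Y c | d Z | d c | Z Z; Y → c | Y a | a Y Start | d c | Z Z; Z → c | Y a | a Y Start

Unit pairs: Start ⇒* {Y, Z}; Y ⇒* {Z}.
For each unit pair (A, B), copy every non-unit production of B to A, then drop all unit productions.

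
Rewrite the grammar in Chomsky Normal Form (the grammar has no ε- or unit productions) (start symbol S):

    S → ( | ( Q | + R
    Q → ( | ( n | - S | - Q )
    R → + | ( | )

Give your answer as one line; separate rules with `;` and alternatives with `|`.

S → ( | X1 Q | X2 R; Q → ( | X1 X3 | X4 S | X4 Y1; R → + | ( | ); X1 → (; X2 → +; X3 → n; X4 → -; X5 → ); Y1 → Q X5

Introduce a nonterminal for each terminal appearing in a rule of length ≥ 2: X1 → (, X2 → +, X3 → n, X4 → -, X5 → ).
Binarize each right-hand side of length ≥ 3 by chaining fresh nonterminals (Y1, Y2, …): affected rules were Q → X4 Q X5.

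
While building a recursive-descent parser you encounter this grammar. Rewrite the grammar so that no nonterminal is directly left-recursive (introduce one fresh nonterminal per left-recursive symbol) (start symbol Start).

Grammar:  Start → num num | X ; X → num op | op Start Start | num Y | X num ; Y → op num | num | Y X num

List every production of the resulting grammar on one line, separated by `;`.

Start → num num | X; X → num op X1 | op Start Start X1 | num Y X1; Y → op num Y1 | num Y1; X1 → num X1 | eps; Y1 → X num Y1 | eps

Left recursion appears on X, Y.
For X: α = {num}, β = {num op, op Start Start, num Y}. Rewrite as X → β X1 and X1 → α X1 | ε.
For Y: α = {X num}, β = {op num, num}. Rewrite as Y → β Y1 and Y1 → α Y1 | ε.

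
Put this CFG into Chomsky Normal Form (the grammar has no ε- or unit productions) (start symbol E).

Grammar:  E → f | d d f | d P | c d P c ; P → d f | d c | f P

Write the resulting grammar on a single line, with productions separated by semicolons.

E → f | X1 Y1 | X1 P | X3 Y2; P → X1 X2 | X1 X3 | X2 P; X1 → d; X2 → f; X3 → c; Y1 → X1 X2; Y2 → X1 Y3; Y3 → P X3

Introduce a nonterminal for each terminal appearing in a rule of length ≥ 2: X1 → d, X2 → f, X3 → c.
Binarize each right-hand side of length ≥ 3 by chaining fresh nonterminals (Y1, Y2, …): affected rules were E → X1 X1 X2; E → X3 X1 P X3.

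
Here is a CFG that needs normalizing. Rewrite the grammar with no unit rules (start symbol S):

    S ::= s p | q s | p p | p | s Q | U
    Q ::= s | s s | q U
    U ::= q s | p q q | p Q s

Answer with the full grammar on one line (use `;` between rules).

S ::= q s | p q q | p Q s | s p | p p | p | s Q; Q ::= s | s s | q U; U ::= q s | p q q | p Q s

Unit pairs: S ⇒* {U}.
Replace each nonterminal's rules with the union of the non-unit rules of every nonterminal it unit-derives.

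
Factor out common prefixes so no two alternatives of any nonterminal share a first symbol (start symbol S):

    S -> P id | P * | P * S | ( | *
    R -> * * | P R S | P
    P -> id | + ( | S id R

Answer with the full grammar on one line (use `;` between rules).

S -> ( | * | P S'; R -> * * | P R'; P -> id | + ( | S id R; S' -> id | * S''; R' -> R S | ε; S'' -> ε | S

S has alternatives sharing prefix 'P': factor to S → P S' with S' → id | * | * S.
R has alternatives sharing prefix 'P': factor to R → P R' with R' → R S | ε.
S' has alternatives sharing prefix '*': factor to S' → * S'' with S'' → ε | S.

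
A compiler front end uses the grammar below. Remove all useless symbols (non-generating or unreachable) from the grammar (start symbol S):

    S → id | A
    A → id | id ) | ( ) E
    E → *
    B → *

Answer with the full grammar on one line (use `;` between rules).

S → id | A; A → id | id ) | ( ) E; E → *

Generating nonterminals: {A, B, E, S}.
Reachable from S after that: {A, E, S}.
Removed useless symbols: {B} and every production mentioning them.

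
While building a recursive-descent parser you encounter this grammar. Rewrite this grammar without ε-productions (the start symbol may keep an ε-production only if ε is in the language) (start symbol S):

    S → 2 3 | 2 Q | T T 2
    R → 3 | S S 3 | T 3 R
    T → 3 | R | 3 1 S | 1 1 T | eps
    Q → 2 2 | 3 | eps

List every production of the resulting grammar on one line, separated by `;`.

Nullable nonterminals: {Q, T}.
ε ∉ L(G), so no ε-production is kept.
Add the nullable-subset variants: S → 2 Q gives 2 Q | 2. S → T T 2 gives T T 2 | T 2. R → T 3 R gives T 3 R | 3 R. T → 1 1 T gives 1 1 T | 1 1.

S → 2 3 | 2 Q | 2 | T T 2 | T 2; R → 3 | S S 3 | T 3 R | 3 R; T → 3 | R | 3 1 S | 1 1 T | 1 1; Q → 2 2 | 3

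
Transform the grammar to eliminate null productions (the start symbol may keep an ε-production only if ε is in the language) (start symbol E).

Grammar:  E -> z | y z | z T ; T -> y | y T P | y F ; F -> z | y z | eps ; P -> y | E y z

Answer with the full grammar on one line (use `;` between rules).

Nullable nonterminals: {F}.
ε ∉ L(G), so no ε-production is kept.

E -> z | y z | z T; T -> y | y T P | y F; F -> z | y z; P -> y | E y z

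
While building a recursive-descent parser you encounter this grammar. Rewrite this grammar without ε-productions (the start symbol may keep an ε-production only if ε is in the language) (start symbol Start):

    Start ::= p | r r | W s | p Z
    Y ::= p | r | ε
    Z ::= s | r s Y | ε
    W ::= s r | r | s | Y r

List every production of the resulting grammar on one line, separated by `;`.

Nullable nonterminals: {Y, Z}.
ε ∉ L(G), so no ε-production is kept.
Add the nullable-subset variants: Z → r s Y gives r s Y | r s.

Start ::= p | r r | W s | p Z; Y ::= p | r; Z ::= s | r s Y | r s; W ::= s r | r | s | Y r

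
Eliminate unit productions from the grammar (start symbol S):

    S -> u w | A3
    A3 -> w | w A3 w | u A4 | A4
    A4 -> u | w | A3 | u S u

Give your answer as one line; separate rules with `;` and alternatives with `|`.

S -> u | w | u S u | u w | w A3 w | u A4; A3 -> u | w | u S u | w A3 w | u A4; A4 -> u | w | u S u | w A3 w | u A4

Unit pairs: A3 ⇒* {A4}; A4 ⇒* {A3}; S ⇒* {A3, A4}.
Replace each nonterminal's rules with the union of the non-unit rules of every nonterminal it unit-derives.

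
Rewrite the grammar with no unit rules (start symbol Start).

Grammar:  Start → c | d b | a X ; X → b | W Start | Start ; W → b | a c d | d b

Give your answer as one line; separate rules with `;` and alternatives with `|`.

Unit pairs: X ⇒* {Start}.
For every A with A ⇒* B via unit rules, add B's non-unit alternatives to A; then delete every rule of the form X → Y.

Start → c | d b | a X; X → c | d b | a X | b | W Start; W → b | a c d | d b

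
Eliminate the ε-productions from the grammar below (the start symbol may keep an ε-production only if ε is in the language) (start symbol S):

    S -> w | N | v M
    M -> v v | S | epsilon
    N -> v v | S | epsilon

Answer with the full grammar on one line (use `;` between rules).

S -> w | N | v M | v | ε; M -> v v | S; N -> v v | S

Nullable set = {M, N, S}.
ε ∈ L(G) since S is nullable, so keep S → ε.
Add the nullable-subset variants: S → v M gives v M | v.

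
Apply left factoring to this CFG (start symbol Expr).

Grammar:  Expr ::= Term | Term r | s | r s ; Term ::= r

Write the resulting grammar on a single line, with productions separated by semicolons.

Expr ::= s | r s | Term Expr1; Term ::= r; Expr1 ::= ε | r

Expr has alternatives sharing prefix 'Term': factor to Expr → Term Expr1 with Expr1 → ε | r.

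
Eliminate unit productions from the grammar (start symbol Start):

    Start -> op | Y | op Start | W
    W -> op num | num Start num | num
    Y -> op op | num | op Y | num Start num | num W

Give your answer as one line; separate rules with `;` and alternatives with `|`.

Start -> op | op Start | op num | num Start num | num | op op | op Y | num W; W -> op num | num Start num | num; Y -> op op | num | op Y | num Start num | num W

Unit pairs: Start ⇒* {W, Y}.
For every A with A ⇒* B via unit rules, add B's non-unit alternatives to A; then delete every rule of the form X → Y.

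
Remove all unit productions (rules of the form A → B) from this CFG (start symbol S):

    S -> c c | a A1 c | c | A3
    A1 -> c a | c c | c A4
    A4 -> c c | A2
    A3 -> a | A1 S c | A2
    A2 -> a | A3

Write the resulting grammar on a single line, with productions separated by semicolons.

S -> a | c c | a A1 c | c | A1 S c; A1 -> c a | c c | c A4; A4 -> c c | a | A1 S c; A3 -> a | A1 S c; A2 -> a | A1 S c

Unit pairs: A2 ⇒* {A3}; A3 ⇒* {A2}; A4 ⇒* {A2, A3}; S ⇒* {A2, A3}.
For every A with A ⇒* B via unit rules, add B's non-unit alternatives to A; then delete every rule of the form X → Y.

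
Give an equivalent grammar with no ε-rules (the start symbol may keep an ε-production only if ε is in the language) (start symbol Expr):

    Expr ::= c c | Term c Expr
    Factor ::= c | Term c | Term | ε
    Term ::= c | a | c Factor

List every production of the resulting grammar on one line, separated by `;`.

Nullable nonterminals: {Factor}.
ε ∉ L(G), so no ε-production is kept.

Expr ::= c c | Term c Expr; Factor ::= c | Term c | Term; Term ::= c | a | c Factor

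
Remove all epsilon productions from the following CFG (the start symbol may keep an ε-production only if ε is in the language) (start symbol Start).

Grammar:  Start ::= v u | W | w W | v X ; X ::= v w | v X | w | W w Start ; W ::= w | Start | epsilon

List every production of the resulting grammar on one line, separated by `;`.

Nullable set = {Start, W}.
ε ∈ L(G) since Start is nullable, so keep Start → ε.
For each production, add variants omitting each subset of nullable occurrences: Start → w W gives w W | w. X → W w Start gives W w Start | W w | w Start.

Start ::= v u | W | w W | w | v X | ε; X ::= v w | v X | w | W w Start | W w | w Start; W ::= w | Start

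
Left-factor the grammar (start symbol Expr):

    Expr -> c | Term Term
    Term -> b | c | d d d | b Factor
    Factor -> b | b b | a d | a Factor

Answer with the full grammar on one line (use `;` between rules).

Term has alternatives sharing prefix 'b': factor to Term → b Term1 with Term1 → ε | Factor.
Factor has alternatives sharing prefix 'b': factor to Factor → b Factor1 with Factor1 → ε | b.
Factor has alternatives sharing prefix 'a': factor to Factor → a Factor2 with Factor2 → d | Factor.

Expr -> c | Term Term; Term -> c | d d d | b Term1; Factor -> b Factor1 | a Factor2; Term1 -> ε | Factor; Factor1 -> ε | b; Factor2 -> d | Factor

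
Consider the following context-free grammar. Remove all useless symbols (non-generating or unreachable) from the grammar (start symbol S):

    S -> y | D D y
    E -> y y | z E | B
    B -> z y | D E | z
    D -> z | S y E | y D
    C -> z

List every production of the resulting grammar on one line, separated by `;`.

S -> y | D D y; E -> y y | z E | B; B -> z y | D E | z; D -> z | S y E | y D

Generating nonterminals: {B, C, D, E, S}.
Reachable from S after that: {B, D, E, S}.
Removed useless symbols: {C} and every production mentioning them.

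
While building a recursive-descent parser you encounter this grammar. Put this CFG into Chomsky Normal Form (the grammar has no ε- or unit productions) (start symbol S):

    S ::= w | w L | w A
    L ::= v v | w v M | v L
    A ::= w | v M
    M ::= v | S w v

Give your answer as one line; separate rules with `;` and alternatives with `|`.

Introduce a nonterminal for each terminal appearing in a rule of length ≥ 2: X1 → w, X2 → v.
Binarize each right-hand side of length ≥ 3 by chaining fresh nonterminals (Y1, Y2, …): affected rules were L → X1 X2 M; M → S X1 X2.

S ::= w | X1 L | X1 A; L ::= X2 X2 | X1 Y1 | X2 L; A ::= w | X2 M; M ::= v | S Y2; X1 ::= w; X2 ::= v; Y1 ::= X2 M; Y2 ::= X1 X2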